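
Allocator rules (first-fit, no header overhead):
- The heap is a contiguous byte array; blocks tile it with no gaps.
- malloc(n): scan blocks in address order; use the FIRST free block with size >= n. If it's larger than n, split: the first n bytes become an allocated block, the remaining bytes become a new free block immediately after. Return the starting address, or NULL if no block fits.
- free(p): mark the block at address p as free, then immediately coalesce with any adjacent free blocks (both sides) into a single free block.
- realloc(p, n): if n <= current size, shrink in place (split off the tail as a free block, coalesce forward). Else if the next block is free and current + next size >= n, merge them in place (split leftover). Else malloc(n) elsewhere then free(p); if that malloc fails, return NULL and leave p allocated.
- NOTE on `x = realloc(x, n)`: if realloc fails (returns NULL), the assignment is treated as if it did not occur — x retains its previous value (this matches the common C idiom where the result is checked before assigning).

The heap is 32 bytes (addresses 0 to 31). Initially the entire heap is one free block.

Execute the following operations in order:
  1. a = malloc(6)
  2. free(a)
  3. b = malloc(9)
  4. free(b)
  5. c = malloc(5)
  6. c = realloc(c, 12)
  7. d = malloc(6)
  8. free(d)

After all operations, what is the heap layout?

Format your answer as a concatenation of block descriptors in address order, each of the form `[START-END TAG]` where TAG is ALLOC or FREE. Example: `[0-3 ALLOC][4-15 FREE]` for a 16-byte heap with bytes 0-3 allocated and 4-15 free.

Answer: [0-11 ALLOC][12-31 FREE]

Derivation:
Op 1: a = malloc(6) -> a = 0; heap: [0-5 ALLOC][6-31 FREE]
Op 2: free(a) -> (freed a); heap: [0-31 FREE]
Op 3: b = malloc(9) -> b = 0; heap: [0-8 ALLOC][9-31 FREE]
Op 4: free(b) -> (freed b); heap: [0-31 FREE]
Op 5: c = malloc(5) -> c = 0; heap: [0-4 ALLOC][5-31 FREE]
Op 6: c = realloc(c, 12) -> c = 0; heap: [0-11 ALLOC][12-31 FREE]
Op 7: d = malloc(6) -> d = 12; heap: [0-11 ALLOC][12-17 ALLOC][18-31 FREE]
Op 8: free(d) -> (freed d); heap: [0-11 ALLOC][12-31 FREE]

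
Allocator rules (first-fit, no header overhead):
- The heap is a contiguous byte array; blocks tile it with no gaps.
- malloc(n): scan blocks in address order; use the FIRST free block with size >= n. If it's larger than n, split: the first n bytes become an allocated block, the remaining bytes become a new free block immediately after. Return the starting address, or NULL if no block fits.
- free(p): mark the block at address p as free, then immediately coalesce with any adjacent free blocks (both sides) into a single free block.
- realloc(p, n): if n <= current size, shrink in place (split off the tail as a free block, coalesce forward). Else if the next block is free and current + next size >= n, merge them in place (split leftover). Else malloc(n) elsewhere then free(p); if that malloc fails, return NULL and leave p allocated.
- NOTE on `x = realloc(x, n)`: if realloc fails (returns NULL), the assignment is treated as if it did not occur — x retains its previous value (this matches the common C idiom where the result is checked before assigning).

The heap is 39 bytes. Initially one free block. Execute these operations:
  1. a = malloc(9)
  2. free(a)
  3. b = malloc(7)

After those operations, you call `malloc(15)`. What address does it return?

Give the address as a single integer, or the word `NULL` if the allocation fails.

Answer: 7

Derivation:
Op 1: a = malloc(9) -> a = 0; heap: [0-8 ALLOC][9-38 FREE]
Op 2: free(a) -> (freed a); heap: [0-38 FREE]
Op 3: b = malloc(7) -> b = 0; heap: [0-6 ALLOC][7-38 FREE]
malloc(15): first-fit scan over [0-6 ALLOC][7-38 FREE] -> 7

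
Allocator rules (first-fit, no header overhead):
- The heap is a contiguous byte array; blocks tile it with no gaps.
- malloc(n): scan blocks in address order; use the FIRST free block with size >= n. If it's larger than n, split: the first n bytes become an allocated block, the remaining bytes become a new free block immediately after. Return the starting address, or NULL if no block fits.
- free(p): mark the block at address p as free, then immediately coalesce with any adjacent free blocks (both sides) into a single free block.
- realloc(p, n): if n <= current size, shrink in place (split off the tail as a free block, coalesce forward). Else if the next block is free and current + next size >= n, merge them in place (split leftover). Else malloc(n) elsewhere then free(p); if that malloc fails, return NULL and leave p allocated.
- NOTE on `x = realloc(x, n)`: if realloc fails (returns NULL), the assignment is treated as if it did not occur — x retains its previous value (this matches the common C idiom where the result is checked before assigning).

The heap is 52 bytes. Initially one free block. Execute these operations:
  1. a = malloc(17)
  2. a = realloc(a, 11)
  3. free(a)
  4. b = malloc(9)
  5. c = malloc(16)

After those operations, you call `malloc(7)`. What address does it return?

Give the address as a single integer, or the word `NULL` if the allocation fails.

Op 1: a = malloc(17) -> a = 0; heap: [0-16 ALLOC][17-51 FREE]
Op 2: a = realloc(a, 11) -> a = 0; heap: [0-10 ALLOC][11-51 FREE]
Op 3: free(a) -> (freed a); heap: [0-51 FREE]
Op 4: b = malloc(9) -> b = 0; heap: [0-8 ALLOC][9-51 FREE]
Op 5: c = malloc(16) -> c = 9; heap: [0-8 ALLOC][9-24 ALLOC][25-51 FREE]
malloc(7): first-fit scan over [0-8 ALLOC][9-24 ALLOC][25-51 FREE] -> 25

Answer: 25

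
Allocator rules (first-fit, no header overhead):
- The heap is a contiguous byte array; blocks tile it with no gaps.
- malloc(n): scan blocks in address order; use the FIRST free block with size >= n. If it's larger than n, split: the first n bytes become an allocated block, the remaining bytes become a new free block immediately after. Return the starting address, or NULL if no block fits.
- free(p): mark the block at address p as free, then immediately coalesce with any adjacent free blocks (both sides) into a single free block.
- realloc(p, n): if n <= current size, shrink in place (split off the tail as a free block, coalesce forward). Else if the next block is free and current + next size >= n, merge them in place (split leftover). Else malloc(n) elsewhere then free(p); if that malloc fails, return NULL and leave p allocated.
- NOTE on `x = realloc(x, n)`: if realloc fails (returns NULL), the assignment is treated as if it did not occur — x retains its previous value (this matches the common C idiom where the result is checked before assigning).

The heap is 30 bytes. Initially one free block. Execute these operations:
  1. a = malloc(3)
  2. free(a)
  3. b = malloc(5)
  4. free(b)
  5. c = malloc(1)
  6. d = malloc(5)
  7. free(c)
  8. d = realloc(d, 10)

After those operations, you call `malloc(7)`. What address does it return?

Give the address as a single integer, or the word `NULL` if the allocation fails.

Op 1: a = malloc(3) -> a = 0; heap: [0-2 ALLOC][3-29 FREE]
Op 2: free(a) -> (freed a); heap: [0-29 FREE]
Op 3: b = malloc(5) -> b = 0; heap: [0-4 ALLOC][5-29 FREE]
Op 4: free(b) -> (freed b); heap: [0-29 FREE]
Op 5: c = malloc(1) -> c = 0; heap: [0-0 ALLOC][1-29 FREE]
Op 6: d = malloc(5) -> d = 1; heap: [0-0 ALLOC][1-5 ALLOC][6-29 FREE]
Op 7: free(c) -> (freed c); heap: [0-0 FREE][1-5 ALLOC][6-29 FREE]
Op 8: d = realloc(d, 10) -> d = 1; heap: [0-0 FREE][1-10 ALLOC][11-29 FREE]
malloc(7): first-fit scan over [0-0 FREE][1-10 ALLOC][11-29 FREE] -> 11

Answer: 11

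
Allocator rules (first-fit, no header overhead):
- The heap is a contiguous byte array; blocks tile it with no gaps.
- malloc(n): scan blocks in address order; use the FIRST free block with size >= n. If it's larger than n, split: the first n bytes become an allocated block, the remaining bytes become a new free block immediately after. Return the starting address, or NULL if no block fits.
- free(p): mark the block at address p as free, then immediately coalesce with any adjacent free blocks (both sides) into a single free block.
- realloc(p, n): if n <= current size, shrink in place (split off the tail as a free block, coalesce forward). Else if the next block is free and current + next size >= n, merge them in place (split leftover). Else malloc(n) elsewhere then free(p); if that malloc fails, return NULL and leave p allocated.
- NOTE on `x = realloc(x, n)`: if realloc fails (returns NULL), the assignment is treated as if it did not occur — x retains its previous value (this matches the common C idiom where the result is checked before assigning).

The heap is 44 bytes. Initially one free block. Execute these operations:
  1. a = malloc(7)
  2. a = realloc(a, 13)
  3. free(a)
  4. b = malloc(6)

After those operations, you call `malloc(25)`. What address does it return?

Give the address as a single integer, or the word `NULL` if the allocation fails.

Op 1: a = malloc(7) -> a = 0; heap: [0-6 ALLOC][7-43 FREE]
Op 2: a = realloc(a, 13) -> a = 0; heap: [0-12 ALLOC][13-43 FREE]
Op 3: free(a) -> (freed a); heap: [0-43 FREE]
Op 4: b = malloc(6) -> b = 0; heap: [0-5 ALLOC][6-43 FREE]
malloc(25): first-fit scan over [0-5 ALLOC][6-43 FREE] -> 6

Answer: 6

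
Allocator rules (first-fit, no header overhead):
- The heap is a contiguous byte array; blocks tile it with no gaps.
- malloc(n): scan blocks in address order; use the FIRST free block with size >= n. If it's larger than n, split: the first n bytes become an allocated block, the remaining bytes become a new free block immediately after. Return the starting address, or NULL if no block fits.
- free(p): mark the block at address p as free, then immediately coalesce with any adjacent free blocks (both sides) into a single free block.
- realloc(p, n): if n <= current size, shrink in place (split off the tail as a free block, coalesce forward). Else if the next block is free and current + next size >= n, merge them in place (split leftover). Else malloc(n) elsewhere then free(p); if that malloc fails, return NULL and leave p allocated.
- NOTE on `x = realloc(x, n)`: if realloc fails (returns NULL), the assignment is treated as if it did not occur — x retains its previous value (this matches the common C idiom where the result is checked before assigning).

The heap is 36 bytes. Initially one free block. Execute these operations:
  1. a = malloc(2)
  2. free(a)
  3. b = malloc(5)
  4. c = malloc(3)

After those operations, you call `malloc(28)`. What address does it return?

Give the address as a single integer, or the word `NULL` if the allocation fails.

Answer: 8

Derivation:
Op 1: a = malloc(2) -> a = 0; heap: [0-1 ALLOC][2-35 FREE]
Op 2: free(a) -> (freed a); heap: [0-35 FREE]
Op 3: b = malloc(5) -> b = 0; heap: [0-4 ALLOC][5-35 FREE]
Op 4: c = malloc(3) -> c = 5; heap: [0-4 ALLOC][5-7 ALLOC][8-35 FREE]
malloc(28): first-fit scan over [0-4 ALLOC][5-7 ALLOC][8-35 FREE] -> 8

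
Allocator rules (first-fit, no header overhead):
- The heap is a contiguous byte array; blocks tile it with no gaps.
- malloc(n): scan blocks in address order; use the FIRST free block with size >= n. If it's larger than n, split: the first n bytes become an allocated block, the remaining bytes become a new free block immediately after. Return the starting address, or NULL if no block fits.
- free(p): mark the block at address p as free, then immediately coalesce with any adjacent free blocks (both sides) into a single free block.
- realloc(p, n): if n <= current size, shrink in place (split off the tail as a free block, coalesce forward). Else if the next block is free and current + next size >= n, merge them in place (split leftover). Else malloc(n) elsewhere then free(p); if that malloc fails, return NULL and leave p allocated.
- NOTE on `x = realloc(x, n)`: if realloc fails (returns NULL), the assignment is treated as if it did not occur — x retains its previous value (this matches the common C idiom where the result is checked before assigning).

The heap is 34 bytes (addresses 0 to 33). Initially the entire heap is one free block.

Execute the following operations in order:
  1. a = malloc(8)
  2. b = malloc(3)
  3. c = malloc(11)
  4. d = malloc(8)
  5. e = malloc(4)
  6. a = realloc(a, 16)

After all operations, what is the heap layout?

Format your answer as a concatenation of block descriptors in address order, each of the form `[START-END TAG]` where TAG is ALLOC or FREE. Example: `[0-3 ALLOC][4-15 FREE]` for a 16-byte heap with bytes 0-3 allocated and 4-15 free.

Answer: [0-7 ALLOC][8-10 ALLOC][11-21 ALLOC][22-29 ALLOC][30-33 ALLOC]

Derivation:
Op 1: a = malloc(8) -> a = 0; heap: [0-7 ALLOC][8-33 FREE]
Op 2: b = malloc(3) -> b = 8; heap: [0-7 ALLOC][8-10 ALLOC][11-33 FREE]
Op 3: c = malloc(11) -> c = 11; heap: [0-7 ALLOC][8-10 ALLOC][11-21 ALLOC][22-33 FREE]
Op 4: d = malloc(8) -> d = 22; heap: [0-7 ALLOC][8-10 ALLOC][11-21 ALLOC][22-29 ALLOC][30-33 FREE]
Op 5: e = malloc(4) -> e = 30; heap: [0-7 ALLOC][8-10 ALLOC][11-21 ALLOC][22-29 ALLOC][30-33 ALLOC]
Op 6: a = realloc(a, 16) -> NULL (a unchanged); heap: [0-7 ALLOC][8-10 ALLOC][11-21 ALLOC][22-29 ALLOC][30-33 ALLOC]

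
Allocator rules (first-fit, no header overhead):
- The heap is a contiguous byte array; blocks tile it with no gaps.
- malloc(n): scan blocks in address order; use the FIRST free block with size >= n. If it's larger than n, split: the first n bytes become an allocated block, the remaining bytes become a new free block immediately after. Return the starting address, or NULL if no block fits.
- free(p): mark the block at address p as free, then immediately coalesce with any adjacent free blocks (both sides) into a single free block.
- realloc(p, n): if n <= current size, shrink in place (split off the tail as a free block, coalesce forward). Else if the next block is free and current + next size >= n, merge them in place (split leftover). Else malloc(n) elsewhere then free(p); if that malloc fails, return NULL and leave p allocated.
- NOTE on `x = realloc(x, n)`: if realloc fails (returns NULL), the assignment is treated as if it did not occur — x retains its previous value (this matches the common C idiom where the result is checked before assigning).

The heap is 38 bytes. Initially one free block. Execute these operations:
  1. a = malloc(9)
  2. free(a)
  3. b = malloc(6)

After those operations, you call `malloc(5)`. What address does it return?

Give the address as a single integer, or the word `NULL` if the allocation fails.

Answer: 6

Derivation:
Op 1: a = malloc(9) -> a = 0; heap: [0-8 ALLOC][9-37 FREE]
Op 2: free(a) -> (freed a); heap: [0-37 FREE]
Op 3: b = malloc(6) -> b = 0; heap: [0-5 ALLOC][6-37 FREE]
malloc(5): first-fit scan over [0-5 ALLOC][6-37 FREE] -> 6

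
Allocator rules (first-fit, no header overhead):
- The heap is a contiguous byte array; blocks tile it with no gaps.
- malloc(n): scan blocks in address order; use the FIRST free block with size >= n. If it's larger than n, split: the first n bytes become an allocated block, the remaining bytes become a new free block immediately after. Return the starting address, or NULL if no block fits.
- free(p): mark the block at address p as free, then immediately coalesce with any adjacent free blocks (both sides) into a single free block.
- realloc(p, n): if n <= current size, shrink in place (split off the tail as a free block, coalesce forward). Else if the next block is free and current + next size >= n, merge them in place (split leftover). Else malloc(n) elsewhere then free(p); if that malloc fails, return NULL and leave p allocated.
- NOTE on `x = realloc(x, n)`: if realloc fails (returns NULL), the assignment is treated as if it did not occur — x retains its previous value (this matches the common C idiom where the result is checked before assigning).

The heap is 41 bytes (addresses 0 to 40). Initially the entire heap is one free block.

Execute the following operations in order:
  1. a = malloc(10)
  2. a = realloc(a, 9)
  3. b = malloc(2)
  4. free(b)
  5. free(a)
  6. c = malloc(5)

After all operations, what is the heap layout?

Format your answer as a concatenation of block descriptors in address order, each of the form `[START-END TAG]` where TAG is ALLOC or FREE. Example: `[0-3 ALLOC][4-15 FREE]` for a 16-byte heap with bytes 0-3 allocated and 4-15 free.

Op 1: a = malloc(10) -> a = 0; heap: [0-9 ALLOC][10-40 FREE]
Op 2: a = realloc(a, 9) -> a = 0; heap: [0-8 ALLOC][9-40 FREE]
Op 3: b = malloc(2) -> b = 9; heap: [0-8 ALLOC][9-10 ALLOC][11-40 FREE]
Op 4: free(b) -> (freed b); heap: [0-8 ALLOC][9-40 FREE]
Op 5: free(a) -> (freed a); heap: [0-40 FREE]
Op 6: c = malloc(5) -> c = 0; heap: [0-4 ALLOC][5-40 FREE]

Answer: [0-4 ALLOC][5-40 FREE]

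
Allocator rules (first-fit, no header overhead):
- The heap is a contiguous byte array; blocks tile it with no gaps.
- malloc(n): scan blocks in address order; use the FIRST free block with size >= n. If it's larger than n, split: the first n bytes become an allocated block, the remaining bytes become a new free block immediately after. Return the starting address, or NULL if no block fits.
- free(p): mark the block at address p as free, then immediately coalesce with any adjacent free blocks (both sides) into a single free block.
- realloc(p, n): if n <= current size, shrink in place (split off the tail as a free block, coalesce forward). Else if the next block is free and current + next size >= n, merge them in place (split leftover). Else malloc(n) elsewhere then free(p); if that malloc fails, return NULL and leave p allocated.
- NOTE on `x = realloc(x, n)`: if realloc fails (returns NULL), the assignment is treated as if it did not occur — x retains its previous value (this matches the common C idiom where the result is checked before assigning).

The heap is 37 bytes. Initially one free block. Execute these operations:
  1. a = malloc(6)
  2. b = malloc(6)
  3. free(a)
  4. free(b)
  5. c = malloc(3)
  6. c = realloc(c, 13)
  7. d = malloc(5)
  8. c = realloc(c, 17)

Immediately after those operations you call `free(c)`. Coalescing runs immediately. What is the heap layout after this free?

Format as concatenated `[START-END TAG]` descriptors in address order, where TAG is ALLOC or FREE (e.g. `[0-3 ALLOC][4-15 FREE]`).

Answer: [0-12 FREE][13-17 ALLOC][18-36 FREE]

Derivation:
Op 1: a = malloc(6) -> a = 0; heap: [0-5 ALLOC][6-36 FREE]
Op 2: b = malloc(6) -> b = 6; heap: [0-5 ALLOC][6-11 ALLOC][12-36 FREE]
Op 3: free(a) -> (freed a); heap: [0-5 FREE][6-11 ALLOC][12-36 FREE]
Op 4: free(b) -> (freed b); heap: [0-36 FREE]
Op 5: c = malloc(3) -> c = 0; heap: [0-2 ALLOC][3-36 FREE]
Op 6: c = realloc(c, 13) -> c = 0; heap: [0-12 ALLOC][13-36 FREE]
Op 7: d = malloc(5) -> d = 13; heap: [0-12 ALLOC][13-17 ALLOC][18-36 FREE]
Op 8: c = realloc(c, 17) -> c = 18; heap: [0-12 FREE][13-17 ALLOC][18-34 ALLOC][35-36 FREE]
free(c): c = 18 -> block [18-34 ALLOC]; mark free, coalesce with adjacent free neighbors -> [0-12 FREE][13-17 ALLOC][18-36 FREE]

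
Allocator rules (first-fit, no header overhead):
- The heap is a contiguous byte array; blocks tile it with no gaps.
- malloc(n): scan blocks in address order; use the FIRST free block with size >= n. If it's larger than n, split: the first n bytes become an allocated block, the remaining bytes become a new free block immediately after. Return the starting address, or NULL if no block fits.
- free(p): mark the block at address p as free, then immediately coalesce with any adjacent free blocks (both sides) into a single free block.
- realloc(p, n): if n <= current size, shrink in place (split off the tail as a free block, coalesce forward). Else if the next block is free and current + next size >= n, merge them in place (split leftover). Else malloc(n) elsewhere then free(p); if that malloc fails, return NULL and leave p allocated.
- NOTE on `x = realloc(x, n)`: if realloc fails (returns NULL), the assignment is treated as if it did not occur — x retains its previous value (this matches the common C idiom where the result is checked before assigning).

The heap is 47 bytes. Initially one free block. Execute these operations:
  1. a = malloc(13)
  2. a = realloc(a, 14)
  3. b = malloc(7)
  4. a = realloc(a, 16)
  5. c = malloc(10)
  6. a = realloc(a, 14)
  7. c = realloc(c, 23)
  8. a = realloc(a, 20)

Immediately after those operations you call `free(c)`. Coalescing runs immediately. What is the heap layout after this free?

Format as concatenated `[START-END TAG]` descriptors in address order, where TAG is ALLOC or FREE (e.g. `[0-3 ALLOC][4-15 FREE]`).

Op 1: a = malloc(13) -> a = 0; heap: [0-12 ALLOC][13-46 FREE]
Op 2: a = realloc(a, 14) -> a = 0; heap: [0-13 ALLOC][14-46 FREE]
Op 3: b = malloc(7) -> b = 14; heap: [0-13 ALLOC][14-20 ALLOC][21-46 FREE]
Op 4: a = realloc(a, 16) -> a = 21; heap: [0-13 FREE][14-20 ALLOC][21-36 ALLOC][37-46 FREE]
Op 5: c = malloc(10) -> c = 0; heap: [0-9 ALLOC][10-13 FREE][14-20 ALLOC][21-36 ALLOC][37-46 FREE]
Op 6: a = realloc(a, 14) -> a = 21; heap: [0-9 ALLOC][10-13 FREE][14-20 ALLOC][21-34 ALLOC][35-46 FREE]
Op 7: c = realloc(c, 23) -> NULL (c unchanged); heap: [0-9 ALLOC][10-13 FREE][14-20 ALLOC][21-34 ALLOC][35-46 FREE]
Op 8: a = realloc(a, 20) -> a = 21; heap: [0-9 ALLOC][10-13 FREE][14-20 ALLOC][21-40 ALLOC][41-46 FREE]
free(c): c = 0 -> block [0-9 ALLOC]; mark free, coalesce with adjacent free neighbors -> [0-13 FREE][14-20 ALLOC][21-40 ALLOC][41-46 FREE]

Answer: [0-13 FREE][14-20 ALLOC][21-40 ALLOC][41-46 FREE]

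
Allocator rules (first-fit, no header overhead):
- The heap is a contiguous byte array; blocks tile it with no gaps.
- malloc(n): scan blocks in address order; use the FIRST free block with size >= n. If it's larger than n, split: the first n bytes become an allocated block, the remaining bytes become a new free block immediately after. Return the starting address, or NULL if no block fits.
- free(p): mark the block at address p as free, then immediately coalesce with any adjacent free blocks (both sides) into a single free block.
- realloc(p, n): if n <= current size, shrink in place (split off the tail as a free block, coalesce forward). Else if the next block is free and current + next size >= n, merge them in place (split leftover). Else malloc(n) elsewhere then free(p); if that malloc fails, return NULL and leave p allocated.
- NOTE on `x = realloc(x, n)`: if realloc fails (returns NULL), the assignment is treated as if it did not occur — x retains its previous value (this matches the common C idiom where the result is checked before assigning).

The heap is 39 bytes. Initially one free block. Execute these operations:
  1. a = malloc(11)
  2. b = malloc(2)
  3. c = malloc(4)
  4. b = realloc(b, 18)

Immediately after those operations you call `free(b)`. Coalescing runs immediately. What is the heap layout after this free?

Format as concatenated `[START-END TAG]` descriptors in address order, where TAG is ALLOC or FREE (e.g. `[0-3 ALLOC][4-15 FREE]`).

Answer: [0-10 ALLOC][11-12 FREE][13-16 ALLOC][17-38 FREE]

Derivation:
Op 1: a = malloc(11) -> a = 0; heap: [0-10 ALLOC][11-38 FREE]
Op 2: b = malloc(2) -> b = 11; heap: [0-10 ALLOC][11-12 ALLOC][13-38 FREE]
Op 3: c = malloc(4) -> c = 13; heap: [0-10 ALLOC][11-12 ALLOC][13-16 ALLOC][17-38 FREE]
Op 4: b = realloc(b, 18) -> b = 17; heap: [0-10 ALLOC][11-12 FREE][13-16 ALLOC][17-34 ALLOC][35-38 FREE]
free(b): b = 17 -> block [17-34 ALLOC]; mark free, coalesce with adjacent free neighbors -> [0-10 ALLOC][11-12 FREE][13-16 ALLOC][17-38 FREE]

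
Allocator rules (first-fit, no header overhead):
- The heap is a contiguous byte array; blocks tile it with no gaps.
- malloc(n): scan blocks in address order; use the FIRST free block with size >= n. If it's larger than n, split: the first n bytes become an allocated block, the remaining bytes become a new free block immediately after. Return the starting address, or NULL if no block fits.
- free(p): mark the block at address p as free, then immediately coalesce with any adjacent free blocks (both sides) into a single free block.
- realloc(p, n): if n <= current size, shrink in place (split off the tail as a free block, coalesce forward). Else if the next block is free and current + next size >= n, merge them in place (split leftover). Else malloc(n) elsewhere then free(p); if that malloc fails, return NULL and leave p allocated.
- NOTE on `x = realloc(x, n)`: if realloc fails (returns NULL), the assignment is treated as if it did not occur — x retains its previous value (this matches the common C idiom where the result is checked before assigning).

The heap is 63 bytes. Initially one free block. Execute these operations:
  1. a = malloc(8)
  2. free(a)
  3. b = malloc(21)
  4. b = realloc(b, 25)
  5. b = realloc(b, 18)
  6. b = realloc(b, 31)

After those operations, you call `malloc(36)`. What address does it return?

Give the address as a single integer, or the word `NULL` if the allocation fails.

Answer: NULL

Derivation:
Op 1: a = malloc(8) -> a = 0; heap: [0-7 ALLOC][8-62 FREE]
Op 2: free(a) -> (freed a); heap: [0-62 FREE]
Op 3: b = malloc(21) -> b = 0; heap: [0-20 ALLOC][21-62 FREE]
Op 4: b = realloc(b, 25) -> b = 0; heap: [0-24 ALLOC][25-62 FREE]
Op 5: b = realloc(b, 18) -> b = 0; heap: [0-17 ALLOC][18-62 FREE]
Op 6: b = realloc(b, 31) -> b = 0; heap: [0-30 ALLOC][31-62 FREE]
malloc(36): first-fit scan over [0-30 ALLOC][31-62 FREE] -> NULL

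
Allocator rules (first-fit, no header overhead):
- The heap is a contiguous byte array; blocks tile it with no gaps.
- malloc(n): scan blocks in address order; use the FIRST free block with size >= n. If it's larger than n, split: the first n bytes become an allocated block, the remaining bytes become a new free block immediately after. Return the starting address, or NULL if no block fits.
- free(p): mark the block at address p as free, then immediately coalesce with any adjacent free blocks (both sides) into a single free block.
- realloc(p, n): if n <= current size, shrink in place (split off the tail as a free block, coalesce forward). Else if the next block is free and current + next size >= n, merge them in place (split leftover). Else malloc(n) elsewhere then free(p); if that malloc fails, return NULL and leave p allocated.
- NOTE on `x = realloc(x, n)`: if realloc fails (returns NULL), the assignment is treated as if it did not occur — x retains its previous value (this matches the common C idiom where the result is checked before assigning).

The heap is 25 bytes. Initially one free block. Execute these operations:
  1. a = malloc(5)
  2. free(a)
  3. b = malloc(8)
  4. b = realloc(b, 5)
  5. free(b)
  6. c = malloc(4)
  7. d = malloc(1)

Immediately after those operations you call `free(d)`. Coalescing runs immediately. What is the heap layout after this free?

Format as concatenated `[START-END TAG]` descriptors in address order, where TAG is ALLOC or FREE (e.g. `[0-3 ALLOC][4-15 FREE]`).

Op 1: a = malloc(5) -> a = 0; heap: [0-4 ALLOC][5-24 FREE]
Op 2: free(a) -> (freed a); heap: [0-24 FREE]
Op 3: b = malloc(8) -> b = 0; heap: [0-7 ALLOC][8-24 FREE]
Op 4: b = realloc(b, 5) -> b = 0; heap: [0-4 ALLOC][5-24 FREE]
Op 5: free(b) -> (freed b); heap: [0-24 FREE]
Op 6: c = malloc(4) -> c = 0; heap: [0-3 ALLOC][4-24 FREE]
Op 7: d = malloc(1) -> d = 4; heap: [0-3 ALLOC][4-4 ALLOC][5-24 FREE]
free(d): d = 4 -> block [4-4 ALLOC]; mark free, coalesce with adjacent free neighbors -> [0-3 ALLOC][4-24 FREE]

Answer: [0-3 ALLOC][4-24 FREE]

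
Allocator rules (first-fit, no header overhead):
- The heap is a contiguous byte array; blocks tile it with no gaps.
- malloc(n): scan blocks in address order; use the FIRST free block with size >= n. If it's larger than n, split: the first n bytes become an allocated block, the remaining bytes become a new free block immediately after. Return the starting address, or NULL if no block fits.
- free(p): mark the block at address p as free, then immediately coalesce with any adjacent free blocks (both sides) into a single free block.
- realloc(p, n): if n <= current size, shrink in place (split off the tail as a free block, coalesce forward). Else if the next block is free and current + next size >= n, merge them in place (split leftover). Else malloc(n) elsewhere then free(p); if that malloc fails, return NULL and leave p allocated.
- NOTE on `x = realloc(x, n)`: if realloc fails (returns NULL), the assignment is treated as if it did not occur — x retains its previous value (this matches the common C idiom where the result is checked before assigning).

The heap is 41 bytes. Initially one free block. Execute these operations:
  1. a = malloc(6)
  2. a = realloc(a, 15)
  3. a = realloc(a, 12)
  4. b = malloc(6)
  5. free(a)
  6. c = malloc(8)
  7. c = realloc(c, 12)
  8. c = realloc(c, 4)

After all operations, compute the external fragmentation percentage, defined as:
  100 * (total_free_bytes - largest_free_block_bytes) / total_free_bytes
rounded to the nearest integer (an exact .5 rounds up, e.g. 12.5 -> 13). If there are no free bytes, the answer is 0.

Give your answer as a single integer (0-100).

Op 1: a = malloc(6) -> a = 0; heap: [0-5 ALLOC][6-40 FREE]
Op 2: a = realloc(a, 15) -> a = 0; heap: [0-14 ALLOC][15-40 FREE]
Op 3: a = realloc(a, 12) -> a = 0; heap: [0-11 ALLOC][12-40 FREE]
Op 4: b = malloc(6) -> b = 12; heap: [0-11 ALLOC][12-17 ALLOC][18-40 FREE]
Op 5: free(a) -> (freed a); heap: [0-11 FREE][12-17 ALLOC][18-40 FREE]
Op 6: c = malloc(8) -> c = 0; heap: [0-7 ALLOC][8-11 FREE][12-17 ALLOC][18-40 FREE]
Op 7: c = realloc(c, 12) -> c = 0; heap: [0-11 ALLOC][12-17 ALLOC][18-40 FREE]
Op 8: c = realloc(c, 4) -> c = 0; heap: [0-3 ALLOC][4-11 FREE][12-17 ALLOC][18-40 FREE]
Free blocks: [8 23] total_free=31 largest=23 -> 100*(31-23)/31 = 800/31 ≈ 25.806 -> rounds to 26

Answer: 26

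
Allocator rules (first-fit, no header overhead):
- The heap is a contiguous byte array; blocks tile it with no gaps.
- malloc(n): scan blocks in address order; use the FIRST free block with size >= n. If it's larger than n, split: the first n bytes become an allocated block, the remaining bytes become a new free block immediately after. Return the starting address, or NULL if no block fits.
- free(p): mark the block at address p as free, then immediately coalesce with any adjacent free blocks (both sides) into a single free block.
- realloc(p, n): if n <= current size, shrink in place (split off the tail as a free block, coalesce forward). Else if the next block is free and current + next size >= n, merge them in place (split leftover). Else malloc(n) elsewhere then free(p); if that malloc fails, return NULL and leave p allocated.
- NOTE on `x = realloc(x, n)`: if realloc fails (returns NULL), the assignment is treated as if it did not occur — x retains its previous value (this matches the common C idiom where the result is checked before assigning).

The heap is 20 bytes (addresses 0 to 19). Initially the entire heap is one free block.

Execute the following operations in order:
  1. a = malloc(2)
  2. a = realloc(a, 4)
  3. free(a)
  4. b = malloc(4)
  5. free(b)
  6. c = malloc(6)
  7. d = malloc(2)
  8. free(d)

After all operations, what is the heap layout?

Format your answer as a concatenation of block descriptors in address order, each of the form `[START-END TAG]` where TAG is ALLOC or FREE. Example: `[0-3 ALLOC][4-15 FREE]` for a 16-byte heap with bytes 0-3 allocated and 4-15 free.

Op 1: a = malloc(2) -> a = 0; heap: [0-1 ALLOC][2-19 FREE]
Op 2: a = realloc(a, 4) -> a = 0; heap: [0-3 ALLOC][4-19 FREE]
Op 3: free(a) -> (freed a); heap: [0-19 FREE]
Op 4: b = malloc(4) -> b = 0; heap: [0-3 ALLOC][4-19 FREE]
Op 5: free(b) -> (freed b); heap: [0-19 FREE]
Op 6: c = malloc(6) -> c = 0; heap: [0-5 ALLOC][6-19 FREE]
Op 7: d = malloc(2) -> d = 6; heap: [0-5 ALLOC][6-7 ALLOC][8-19 FREE]
Op 8: free(d) -> (freed d); heap: [0-5 ALLOC][6-19 FREE]

Answer: [0-5 ALLOC][6-19 FREE]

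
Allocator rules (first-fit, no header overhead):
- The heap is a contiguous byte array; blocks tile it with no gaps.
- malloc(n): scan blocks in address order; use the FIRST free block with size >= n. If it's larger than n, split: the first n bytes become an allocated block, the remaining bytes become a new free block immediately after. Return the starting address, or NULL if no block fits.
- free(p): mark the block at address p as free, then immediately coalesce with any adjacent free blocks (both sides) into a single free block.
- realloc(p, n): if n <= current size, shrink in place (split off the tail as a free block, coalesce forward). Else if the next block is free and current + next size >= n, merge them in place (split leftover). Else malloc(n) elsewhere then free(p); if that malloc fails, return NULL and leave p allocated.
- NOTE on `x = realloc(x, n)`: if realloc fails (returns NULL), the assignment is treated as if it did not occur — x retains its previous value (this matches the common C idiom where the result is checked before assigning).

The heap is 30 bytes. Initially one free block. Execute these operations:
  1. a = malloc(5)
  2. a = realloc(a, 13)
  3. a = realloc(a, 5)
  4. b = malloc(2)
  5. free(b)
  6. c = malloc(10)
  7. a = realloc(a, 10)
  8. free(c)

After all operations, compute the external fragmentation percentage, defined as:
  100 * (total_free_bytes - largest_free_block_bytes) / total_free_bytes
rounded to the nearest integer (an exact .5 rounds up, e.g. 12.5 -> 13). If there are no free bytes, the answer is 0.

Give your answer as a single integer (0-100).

Answer: 25

Derivation:
Op 1: a = malloc(5) -> a = 0; heap: [0-4 ALLOC][5-29 FREE]
Op 2: a = realloc(a, 13) -> a = 0; heap: [0-12 ALLOC][13-29 FREE]
Op 3: a = realloc(a, 5) -> a = 0; heap: [0-4 ALLOC][5-29 FREE]
Op 4: b = malloc(2) -> b = 5; heap: [0-4 ALLOC][5-6 ALLOC][7-29 FREE]
Op 5: free(b) -> (freed b); heap: [0-4 ALLOC][5-29 FREE]
Op 6: c = malloc(10) -> c = 5; heap: [0-4 ALLOC][5-14 ALLOC][15-29 FREE]
Op 7: a = realloc(a, 10) -> a = 15; heap: [0-4 FREE][5-14 ALLOC][15-24 ALLOC][25-29 FREE]
Op 8: free(c) -> (freed c); heap: [0-14 FREE][15-24 ALLOC][25-29 FREE]
Free blocks: [15 5] total_free=20 largest=15 -> 100*(20-15)/20 = 500/20 = 25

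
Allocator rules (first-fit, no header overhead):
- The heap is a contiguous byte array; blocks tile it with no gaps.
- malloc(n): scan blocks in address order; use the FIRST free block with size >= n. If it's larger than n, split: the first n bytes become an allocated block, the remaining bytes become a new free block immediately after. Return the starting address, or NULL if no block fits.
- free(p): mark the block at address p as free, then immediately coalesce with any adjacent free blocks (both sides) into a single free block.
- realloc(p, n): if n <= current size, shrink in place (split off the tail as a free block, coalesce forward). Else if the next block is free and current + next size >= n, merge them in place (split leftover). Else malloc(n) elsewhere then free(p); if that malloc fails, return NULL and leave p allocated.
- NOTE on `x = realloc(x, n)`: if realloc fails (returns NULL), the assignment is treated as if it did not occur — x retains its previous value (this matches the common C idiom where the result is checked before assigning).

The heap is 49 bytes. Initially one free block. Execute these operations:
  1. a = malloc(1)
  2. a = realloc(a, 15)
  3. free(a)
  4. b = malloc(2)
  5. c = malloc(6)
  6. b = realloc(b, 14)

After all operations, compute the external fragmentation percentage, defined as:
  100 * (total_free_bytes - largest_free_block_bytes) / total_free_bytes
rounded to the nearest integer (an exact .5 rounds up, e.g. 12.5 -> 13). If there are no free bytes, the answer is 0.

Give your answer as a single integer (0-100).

Answer: 7

Derivation:
Op 1: a = malloc(1) -> a = 0; heap: [0-0 ALLOC][1-48 FREE]
Op 2: a = realloc(a, 15) -> a = 0; heap: [0-14 ALLOC][15-48 FREE]
Op 3: free(a) -> (freed a); heap: [0-48 FREE]
Op 4: b = malloc(2) -> b = 0; heap: [0-1 ALLOC][2-48 FREE]
Op 5: c = malloc(6) -> c = 2; heap: [0-1 ALLOC][2-7 ALLOC][8-48 FREE]
Op 6: b = realloc(b, 14) -> b = 8; heap: [0-1 FREE][2-7 ALLOC][8-21 ALLOC][22-48 FREE]
Free blocks: [2 27] total_free=29 largest=27 -> 100*(29-27)/29 = 200/29 ≈ 6.897 -> rounds to 7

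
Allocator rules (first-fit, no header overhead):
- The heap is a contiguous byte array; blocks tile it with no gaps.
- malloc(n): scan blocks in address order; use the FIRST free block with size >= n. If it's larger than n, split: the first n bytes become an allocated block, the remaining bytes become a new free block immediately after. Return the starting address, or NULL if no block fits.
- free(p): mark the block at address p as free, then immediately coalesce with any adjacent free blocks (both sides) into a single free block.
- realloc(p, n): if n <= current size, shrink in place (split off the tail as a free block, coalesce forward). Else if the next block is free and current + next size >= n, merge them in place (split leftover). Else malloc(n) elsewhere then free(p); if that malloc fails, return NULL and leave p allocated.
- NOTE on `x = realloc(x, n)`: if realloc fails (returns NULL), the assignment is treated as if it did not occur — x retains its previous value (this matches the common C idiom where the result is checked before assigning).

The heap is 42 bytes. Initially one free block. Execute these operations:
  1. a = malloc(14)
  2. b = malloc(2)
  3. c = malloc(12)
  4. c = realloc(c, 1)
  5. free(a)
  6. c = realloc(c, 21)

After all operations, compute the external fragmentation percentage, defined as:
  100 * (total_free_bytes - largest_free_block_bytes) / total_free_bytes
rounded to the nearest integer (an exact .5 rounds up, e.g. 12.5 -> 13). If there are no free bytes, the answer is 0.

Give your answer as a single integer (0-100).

Op 1: a = malloc(14) -> a = 0; heap: [0-13 ALLOC][14-41 FREE]
Op 2: b = malloc(2) -> b = 14; heap: [0-13 ALLOC][14-15 ALLOC][16-41 FREE]
Op 3: c = malloc(12) -> c = 16; heap: [0-13 ALLOC][14-15 ALLOC][16-27 ALLOC][28-41 FREE]
Op 4: c = realloc(c, 1) -> c = 16; heap: [0-13 ALLOC][14-15 ALLOC][16-16 ALLOC][17-41 FREE]
Op 5: free(a) -> (freed a); heap: [0-13 FREE][14-15 ALLOC][16-16 ALLOC][17-41 FREE]
Op 6: c = realloc(c, 21) -> c = 16; heap: [0-13 FREE][14-15 ALLOC][16-36 ALLOC][37-41 FREE]
Free blocks: [14 5] total_free=19 largest=14 -> 100*(19-14)/19 = 500/19 ≈ 26.316 -> rounds to 26

Answer: 26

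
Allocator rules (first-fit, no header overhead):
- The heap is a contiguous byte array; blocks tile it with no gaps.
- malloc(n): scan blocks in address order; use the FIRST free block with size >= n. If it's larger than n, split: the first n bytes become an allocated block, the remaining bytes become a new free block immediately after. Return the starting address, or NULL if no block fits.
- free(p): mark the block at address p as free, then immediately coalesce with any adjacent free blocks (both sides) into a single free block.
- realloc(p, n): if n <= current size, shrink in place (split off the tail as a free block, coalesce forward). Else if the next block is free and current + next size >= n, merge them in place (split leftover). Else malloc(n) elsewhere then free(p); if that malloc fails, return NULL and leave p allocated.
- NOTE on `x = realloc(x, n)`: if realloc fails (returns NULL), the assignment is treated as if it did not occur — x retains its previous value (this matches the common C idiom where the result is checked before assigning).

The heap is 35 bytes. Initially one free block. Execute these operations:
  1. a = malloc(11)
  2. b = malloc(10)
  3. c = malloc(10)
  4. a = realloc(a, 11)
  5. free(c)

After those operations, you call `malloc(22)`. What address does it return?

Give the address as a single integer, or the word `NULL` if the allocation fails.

Op 1: a = malloc(11) -> a = 0; heap: [0-10 ALLOC][11-34 FREE]
Op 2: b = malloc(10) -> b = 11; heap: [0-10 ALLOC][11-20 ALLOC][21-34 FREE]
Op 3: c = malloc(10) -> c = 21; heap: [0-10 ALLOC][11-20 ALLOC][21-30 ALLOC][31-34 FREE]
Op 4: a = realloc(a, 11) -> a = 0; heap: [0-10 ALLOC][11-20 ALLOC][21-30 ALLOC][31-34 FREE]
Op 5: free(c) -> (freed c); heap: [0-10 ALLOC][11-20 ALLOC][21-34 FREE]
malloc(22): first-fit scan over [0-10 ALLOC][11-20 ALLOC][21-34 FREE] -> NULL

Answer: NULL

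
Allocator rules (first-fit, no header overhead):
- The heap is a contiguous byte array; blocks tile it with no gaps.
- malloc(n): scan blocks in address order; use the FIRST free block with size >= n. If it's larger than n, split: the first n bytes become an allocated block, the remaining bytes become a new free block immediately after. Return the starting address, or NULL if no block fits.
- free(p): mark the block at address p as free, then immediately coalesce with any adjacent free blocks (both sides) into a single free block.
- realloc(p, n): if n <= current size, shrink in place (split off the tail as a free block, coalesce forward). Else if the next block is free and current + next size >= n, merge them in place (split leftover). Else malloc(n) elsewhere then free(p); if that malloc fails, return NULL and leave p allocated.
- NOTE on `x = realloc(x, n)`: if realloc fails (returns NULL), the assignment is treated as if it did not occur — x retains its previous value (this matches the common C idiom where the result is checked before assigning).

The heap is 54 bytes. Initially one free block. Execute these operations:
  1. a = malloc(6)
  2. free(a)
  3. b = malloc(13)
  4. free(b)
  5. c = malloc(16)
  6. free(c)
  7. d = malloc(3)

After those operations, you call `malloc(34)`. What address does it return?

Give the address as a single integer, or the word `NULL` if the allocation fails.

Op 1: a = malloc(6) -> a = 0; heap: [0-5 ALLOC][6-53 FREE]
Op 2: free(a) -> (freed a); heap: [0-53 FREE]
Op 3: b = malloc(13) -> b = 0; heap: [0-12 ALLOC][13-53 FREE]
Op 4: free(b) -> (freed b); heap: [0-53 FREE]
Op 5: c = malloc(16) -> c = 0; heap: [0-15 ALLOC][16-53 FREE]
Op 6: free(c) -> (freed c); heap: [0-53 FREE]
Op 7: d = malloc(3) -> d = 0; heap: [0-2 ALLOC][3-53 FREE]
malloc(34): first-fit scan over [0-2 ALLOC][3-53 FREE] -> 3

Answer: 3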